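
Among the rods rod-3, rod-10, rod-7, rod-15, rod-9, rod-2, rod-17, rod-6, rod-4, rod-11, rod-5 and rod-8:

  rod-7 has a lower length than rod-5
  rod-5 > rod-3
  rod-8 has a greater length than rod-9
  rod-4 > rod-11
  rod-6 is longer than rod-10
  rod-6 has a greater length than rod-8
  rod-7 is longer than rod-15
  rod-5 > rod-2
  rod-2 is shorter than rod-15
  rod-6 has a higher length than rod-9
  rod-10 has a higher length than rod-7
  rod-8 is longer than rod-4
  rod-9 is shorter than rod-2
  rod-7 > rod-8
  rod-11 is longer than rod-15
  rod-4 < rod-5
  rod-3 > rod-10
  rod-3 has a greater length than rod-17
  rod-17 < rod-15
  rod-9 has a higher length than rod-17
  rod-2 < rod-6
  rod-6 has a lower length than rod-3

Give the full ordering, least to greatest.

The consecutive links are each given: rod-17 < rod-9; rod-9 < rod-2; rod-2 < rod-15; rod-15 < rod-11; rod-11 < rod-4; rod-4 < rod-8; rod-8 < rod-7; rod-7 < rod-10; rod-10 < rod-6; rod-6 < rod-3; rod-3 < rod-5.

rod-17 < rod-9 < rod-2 < rod-15 < rod-11 < rod-4 < rod-8 < rod-7 < rod-10 < rod-6 < rod-3 < rod-5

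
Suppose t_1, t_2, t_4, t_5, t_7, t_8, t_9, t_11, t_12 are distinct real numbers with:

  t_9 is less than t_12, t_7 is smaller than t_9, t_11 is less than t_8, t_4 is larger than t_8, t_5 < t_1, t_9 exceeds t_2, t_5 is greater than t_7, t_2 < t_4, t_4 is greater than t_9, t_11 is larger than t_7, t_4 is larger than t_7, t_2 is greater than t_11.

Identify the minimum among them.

t_11 is not least since t_7 < t_11; t_8 is not least since t_11 < t_8; t_5 is not least since t_7 < t_5; t_2 is not least since t_11 < t_2; t_9 is not least since t_2 < t_9; t_4 is not least since t_2 < t_4; t_12 is not least since t_9 < t_12; t_1 is not least since t_5 < t_1.
Only t_7 has nothing below it, so t_7 is the minimum.

t_7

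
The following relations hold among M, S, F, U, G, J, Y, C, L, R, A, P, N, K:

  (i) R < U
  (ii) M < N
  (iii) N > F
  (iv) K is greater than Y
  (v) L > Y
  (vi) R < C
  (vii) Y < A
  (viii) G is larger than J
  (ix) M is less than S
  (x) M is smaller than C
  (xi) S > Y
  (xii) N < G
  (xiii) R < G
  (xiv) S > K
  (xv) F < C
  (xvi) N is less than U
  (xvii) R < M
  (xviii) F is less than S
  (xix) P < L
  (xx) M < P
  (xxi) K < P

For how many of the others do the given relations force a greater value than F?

Directly above F: N, C, S.
One step further: G, U (5 so far).
Nothing else is reachable above F; 5 in all.

5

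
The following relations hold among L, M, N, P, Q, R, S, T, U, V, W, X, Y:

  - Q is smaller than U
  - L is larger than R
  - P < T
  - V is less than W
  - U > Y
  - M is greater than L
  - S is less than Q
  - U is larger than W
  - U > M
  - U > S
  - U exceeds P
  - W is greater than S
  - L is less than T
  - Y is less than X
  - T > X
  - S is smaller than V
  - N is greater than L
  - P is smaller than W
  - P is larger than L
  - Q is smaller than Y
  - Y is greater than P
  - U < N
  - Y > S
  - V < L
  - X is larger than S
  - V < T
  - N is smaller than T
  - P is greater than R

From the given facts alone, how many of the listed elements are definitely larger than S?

11

Directly above S: V, W, Q, Y, X, U.
One step further: L, N, T (9 so far).
One step further: P, M (11 so far).
Nothing else is reachable above S; 11 in all.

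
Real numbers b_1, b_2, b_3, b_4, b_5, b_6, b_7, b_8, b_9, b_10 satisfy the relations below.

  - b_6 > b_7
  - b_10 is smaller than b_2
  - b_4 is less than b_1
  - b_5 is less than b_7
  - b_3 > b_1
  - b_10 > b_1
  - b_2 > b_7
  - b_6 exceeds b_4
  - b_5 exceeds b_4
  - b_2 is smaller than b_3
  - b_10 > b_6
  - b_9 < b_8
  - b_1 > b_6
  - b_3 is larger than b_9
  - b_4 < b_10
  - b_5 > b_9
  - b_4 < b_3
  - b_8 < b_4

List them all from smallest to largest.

b_9 < b_8 < b_4 < b_5 < b_7 < b_6 < b_1 < b_10 < b_2 < b_3

Each adjacent pair is fixed by a given relation: b_9 < b_8; b_8 < b_4; b_4 < b_5; b_5 < b_7; b_7 < b_6; b_6 < b_1; b_1 < b_10; b_10 < b_2; b_2 < b_3. Chaining them end to end gives the full order.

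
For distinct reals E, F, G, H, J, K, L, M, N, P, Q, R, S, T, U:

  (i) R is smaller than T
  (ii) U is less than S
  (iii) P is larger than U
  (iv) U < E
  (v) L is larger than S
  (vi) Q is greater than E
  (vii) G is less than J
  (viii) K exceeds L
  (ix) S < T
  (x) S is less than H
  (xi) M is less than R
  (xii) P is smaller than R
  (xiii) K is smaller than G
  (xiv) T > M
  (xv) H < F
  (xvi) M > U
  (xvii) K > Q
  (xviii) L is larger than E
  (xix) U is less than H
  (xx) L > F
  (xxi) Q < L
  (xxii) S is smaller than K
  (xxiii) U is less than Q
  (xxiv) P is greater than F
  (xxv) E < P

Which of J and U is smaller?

U

U < E < Q < L < K < G < J, by transitivity through E, Q, L, K, G.
So U < J; U is the smaller of the two.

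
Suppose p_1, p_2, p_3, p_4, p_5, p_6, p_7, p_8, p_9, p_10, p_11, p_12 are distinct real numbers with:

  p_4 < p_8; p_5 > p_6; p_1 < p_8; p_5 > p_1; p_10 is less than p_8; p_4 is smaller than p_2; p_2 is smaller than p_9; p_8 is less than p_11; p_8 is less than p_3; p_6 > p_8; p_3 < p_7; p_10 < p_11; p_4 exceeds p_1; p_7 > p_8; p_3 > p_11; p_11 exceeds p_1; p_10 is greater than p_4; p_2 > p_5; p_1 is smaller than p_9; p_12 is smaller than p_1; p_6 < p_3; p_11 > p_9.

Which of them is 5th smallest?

The consecutive relations fix a unique order: p_12 < p_1 < p_4 < p_10 < p_8 < p_6 < p_5 < p_2 < p_9 < p_11 < p_3 < p_7.
The 5th smallest is p_8.

p_8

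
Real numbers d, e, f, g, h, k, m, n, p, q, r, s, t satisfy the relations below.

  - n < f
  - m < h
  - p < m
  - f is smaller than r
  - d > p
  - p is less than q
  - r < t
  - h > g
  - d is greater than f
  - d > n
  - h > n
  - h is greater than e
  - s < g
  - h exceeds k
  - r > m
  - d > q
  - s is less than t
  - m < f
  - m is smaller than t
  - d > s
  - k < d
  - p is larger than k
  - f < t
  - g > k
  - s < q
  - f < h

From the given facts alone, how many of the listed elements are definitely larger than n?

From n the given relations immediately reach f, d, h.
From those, r, t — 5 in total.
Nothing else is reachable above n; 5 in all.

5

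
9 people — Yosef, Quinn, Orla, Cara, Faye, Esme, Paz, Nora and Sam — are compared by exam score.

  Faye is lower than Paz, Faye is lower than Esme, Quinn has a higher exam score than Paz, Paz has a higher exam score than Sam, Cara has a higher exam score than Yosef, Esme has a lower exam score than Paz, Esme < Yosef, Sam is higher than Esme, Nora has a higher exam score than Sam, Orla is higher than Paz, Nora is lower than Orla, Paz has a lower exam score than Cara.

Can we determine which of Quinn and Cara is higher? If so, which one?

Following every chain through Cara: below Cara we get Faye, Esme, Sam, Paz, Yosef.
Quinn is not reached, and no chain runs the other way from Quinn to Cara.
So the given relations leave the order of Cara and Quinn undetermined.

undetermined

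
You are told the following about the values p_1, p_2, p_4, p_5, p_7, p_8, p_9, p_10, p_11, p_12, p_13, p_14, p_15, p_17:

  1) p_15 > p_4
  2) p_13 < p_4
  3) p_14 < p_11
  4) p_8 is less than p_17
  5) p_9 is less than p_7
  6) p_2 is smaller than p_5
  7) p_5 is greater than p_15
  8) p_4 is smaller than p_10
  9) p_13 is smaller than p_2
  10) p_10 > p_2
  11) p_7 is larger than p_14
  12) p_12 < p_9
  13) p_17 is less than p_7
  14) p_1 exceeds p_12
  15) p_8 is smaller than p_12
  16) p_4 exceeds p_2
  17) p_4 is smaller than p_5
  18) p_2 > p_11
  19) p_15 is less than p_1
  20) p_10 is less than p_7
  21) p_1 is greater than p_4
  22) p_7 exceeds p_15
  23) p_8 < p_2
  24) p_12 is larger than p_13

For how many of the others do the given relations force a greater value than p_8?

10

From p_8 the given relations immediately reach p_2, p_17, p_12.
From those, p_4, p_10, p_9, p_7, p_5, p_1 — 9 in total.
From those, p_15 — 10 in total.
No other element is forced above p_8 by the given relations, so the count is 10.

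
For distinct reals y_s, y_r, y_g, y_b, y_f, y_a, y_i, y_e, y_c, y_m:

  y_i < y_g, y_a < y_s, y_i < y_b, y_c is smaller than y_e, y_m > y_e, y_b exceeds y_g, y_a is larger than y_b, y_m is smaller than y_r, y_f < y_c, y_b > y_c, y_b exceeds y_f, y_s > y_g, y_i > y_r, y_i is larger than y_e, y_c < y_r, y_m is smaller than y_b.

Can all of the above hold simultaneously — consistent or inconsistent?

consistent

The single ordering y_f < y_c < y_e < y_m < y_r < y_i < y_g < y_b < y_a < y_s satisfies every listed relation, so no contradiction arises.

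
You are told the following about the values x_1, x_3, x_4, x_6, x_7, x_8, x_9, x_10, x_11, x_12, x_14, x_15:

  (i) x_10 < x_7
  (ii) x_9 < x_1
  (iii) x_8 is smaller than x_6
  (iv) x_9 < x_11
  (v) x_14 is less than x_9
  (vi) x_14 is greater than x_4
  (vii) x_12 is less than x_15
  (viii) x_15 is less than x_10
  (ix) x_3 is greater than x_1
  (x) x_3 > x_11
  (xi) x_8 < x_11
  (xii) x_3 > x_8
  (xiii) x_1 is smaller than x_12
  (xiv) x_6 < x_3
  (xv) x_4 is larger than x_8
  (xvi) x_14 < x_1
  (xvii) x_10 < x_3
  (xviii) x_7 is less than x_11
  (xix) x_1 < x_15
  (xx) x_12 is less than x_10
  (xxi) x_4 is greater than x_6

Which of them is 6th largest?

x_12

Piecing the relations together gives one ordering: x_8 < x_6 < x_4 < x_14 < x_9 < x_1 < x_12 < x_15 < x_10 < x_7 < x_11 < x_3.
Counting 6 from the largest end gives x_12.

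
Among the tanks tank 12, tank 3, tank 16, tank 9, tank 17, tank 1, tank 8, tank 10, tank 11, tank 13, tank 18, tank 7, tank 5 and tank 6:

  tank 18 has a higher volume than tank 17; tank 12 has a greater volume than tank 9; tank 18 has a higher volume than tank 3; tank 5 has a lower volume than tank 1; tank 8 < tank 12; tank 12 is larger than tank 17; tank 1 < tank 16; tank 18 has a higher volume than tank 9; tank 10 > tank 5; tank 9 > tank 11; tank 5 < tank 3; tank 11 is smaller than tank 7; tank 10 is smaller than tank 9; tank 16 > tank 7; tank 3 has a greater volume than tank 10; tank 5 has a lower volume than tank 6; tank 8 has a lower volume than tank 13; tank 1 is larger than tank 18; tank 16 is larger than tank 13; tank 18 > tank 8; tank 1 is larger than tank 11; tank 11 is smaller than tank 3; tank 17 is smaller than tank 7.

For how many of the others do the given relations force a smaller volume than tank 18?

7

Directly below tank 18: tank 17, tank 8, tank 9, tank 3.
One step further: tank 11, tank 5, tank 10 (7 so far).
Nothing else is reachable below tank 18; 7 in all.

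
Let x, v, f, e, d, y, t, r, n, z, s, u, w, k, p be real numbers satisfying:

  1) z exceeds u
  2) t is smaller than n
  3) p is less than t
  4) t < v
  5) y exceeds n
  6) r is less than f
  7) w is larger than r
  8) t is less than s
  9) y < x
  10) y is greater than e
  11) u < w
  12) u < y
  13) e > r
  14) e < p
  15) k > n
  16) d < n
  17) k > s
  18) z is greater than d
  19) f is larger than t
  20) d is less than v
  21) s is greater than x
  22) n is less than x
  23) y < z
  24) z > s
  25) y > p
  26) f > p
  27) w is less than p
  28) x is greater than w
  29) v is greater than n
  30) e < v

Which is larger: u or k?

u < w and w < p give u < p.
Then p < t extends the chain to t.
With t < n: u < w < p < t < n.
Then n < y extends the chain to y.
Then y < x extends the chain to x.
With x < s: u < w < p < t < n < y < x < s.
Then s < k extends the chain to k.
So u < k; k is the larger of the two.

k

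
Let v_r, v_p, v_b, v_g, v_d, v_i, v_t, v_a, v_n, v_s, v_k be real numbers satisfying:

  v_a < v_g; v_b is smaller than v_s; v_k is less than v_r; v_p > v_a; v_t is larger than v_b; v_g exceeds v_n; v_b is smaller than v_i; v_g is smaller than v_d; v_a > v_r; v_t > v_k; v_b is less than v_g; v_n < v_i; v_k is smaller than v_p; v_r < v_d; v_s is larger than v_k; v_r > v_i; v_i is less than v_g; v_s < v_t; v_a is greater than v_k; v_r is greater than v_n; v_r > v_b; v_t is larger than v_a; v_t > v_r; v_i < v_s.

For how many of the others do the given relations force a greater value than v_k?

7

Directly above v_k: v_r, v_a, v_p, v_s, v_t.
One step further: v_g, v_d (7 so far).
Nothing else is reachable above v_k; 7 in all.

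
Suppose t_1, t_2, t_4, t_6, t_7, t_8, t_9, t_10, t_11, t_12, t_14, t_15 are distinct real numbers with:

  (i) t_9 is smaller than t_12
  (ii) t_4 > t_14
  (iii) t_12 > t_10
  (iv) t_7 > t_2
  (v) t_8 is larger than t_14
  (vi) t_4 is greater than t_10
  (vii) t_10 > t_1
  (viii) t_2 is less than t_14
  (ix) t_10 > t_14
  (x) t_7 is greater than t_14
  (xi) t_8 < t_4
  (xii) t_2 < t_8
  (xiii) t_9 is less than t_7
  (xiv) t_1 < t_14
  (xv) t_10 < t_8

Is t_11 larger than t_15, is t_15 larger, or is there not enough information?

undetermined

Following every chain through t_11: nothing is chained to t_11.
t_15 is not reached, and no chain runs the other way from t_15 to t_11.
So the given relations leave the order of t_11 and t_15 undetermined.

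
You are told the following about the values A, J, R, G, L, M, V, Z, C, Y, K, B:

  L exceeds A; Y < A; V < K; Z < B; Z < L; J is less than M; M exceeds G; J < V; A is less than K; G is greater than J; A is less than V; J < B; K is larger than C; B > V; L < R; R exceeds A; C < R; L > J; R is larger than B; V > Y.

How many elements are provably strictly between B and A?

1

Chaining upward from A reaches: V, L, K, R.
Chaining downward from B reaches: J, Y, Z, V.
Strictly between A and B are those in both lists: V — 1 element.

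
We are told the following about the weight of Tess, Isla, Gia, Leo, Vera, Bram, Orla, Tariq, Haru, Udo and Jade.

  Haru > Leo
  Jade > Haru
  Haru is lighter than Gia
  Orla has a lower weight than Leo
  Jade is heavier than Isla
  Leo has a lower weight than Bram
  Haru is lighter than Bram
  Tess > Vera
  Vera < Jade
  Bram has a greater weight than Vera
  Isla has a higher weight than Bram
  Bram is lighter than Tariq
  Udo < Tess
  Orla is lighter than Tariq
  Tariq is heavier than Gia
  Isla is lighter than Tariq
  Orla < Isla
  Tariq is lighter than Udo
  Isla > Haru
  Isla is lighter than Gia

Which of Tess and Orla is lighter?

Orla

Orla < Leo and Leo < Haru give Orla < Haru.
Then Haru < Bram extends the chain to Bram.
With Bram < Isla: Orla < Leo < Haru < Bram < Isla.
Then Isla < Gia extends the chain to Gia.
With Gia < Tariq: Orla < Leo < Haru < Bram < Isla < Gia < Tariq.
With Tariq < Udo: Orla < Leo < Haru < Bram < Isla < Gia < Tariq < Udo.
Then Udo < Tess extends the chain to Tess.
So Orla < Tess; Orla is the lighter of the two.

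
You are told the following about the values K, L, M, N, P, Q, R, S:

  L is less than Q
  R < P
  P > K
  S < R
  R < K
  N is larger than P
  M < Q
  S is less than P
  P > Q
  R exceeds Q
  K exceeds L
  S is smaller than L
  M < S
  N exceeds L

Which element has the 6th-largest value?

The consecutive relations fix a unique order: M < S < L < Q < R < K < P < N.
The 6th largest is L.

L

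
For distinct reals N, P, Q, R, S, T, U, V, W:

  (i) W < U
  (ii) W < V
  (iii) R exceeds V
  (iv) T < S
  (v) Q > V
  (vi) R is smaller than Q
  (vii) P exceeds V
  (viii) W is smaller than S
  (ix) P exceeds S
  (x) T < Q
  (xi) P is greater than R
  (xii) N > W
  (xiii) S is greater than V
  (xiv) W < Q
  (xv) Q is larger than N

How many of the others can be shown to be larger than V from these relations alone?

4

The elements the relations force above V are S, R, P, Q — no chain reaches any other.
That is 4.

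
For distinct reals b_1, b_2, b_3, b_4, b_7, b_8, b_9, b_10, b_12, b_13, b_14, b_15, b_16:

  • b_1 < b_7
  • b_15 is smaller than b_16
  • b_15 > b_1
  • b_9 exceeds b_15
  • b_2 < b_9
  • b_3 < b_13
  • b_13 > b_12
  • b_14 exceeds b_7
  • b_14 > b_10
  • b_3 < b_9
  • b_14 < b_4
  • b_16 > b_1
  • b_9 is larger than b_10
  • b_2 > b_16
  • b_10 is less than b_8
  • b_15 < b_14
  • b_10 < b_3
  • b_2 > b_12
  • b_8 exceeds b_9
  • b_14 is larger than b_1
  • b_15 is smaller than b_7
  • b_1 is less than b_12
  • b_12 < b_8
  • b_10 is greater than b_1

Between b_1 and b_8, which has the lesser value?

b_1

Following the relations from b_1: b_1 < b_15 < b_16 < b_2 < b_9 < b_8.
So b_1 < b_8; b_1 is the smaller of the two.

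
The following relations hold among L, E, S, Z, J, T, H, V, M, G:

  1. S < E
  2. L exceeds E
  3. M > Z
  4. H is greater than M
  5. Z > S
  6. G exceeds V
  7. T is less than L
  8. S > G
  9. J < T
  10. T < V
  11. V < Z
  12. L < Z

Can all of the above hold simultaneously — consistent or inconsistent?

consistent

Every relation is compatible with J < T < V < G < S < E < L < Z < M < H; the set is consistent.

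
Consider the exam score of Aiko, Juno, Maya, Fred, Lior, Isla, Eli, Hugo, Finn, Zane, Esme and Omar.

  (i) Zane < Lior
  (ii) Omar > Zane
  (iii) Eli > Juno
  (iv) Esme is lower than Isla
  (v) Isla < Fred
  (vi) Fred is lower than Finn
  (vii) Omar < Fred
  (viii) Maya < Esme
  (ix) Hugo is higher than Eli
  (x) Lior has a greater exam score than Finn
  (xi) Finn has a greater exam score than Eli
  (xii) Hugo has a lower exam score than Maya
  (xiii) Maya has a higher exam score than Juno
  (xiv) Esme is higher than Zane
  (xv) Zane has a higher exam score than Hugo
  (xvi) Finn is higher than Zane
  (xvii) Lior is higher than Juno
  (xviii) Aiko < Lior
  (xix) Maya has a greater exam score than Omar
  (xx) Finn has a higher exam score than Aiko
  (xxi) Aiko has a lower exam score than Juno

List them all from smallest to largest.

Aiko < Juno < Eli < Hugo < Zane < Omar < Maya < Esme < Isla < Fred < Finn < Lior

The consecutive links are each given: Aiko < Juno; Juno < Eli; Eli < Hugo; Hugo < Zane; Zane < Omar; Omar < Maya; Maya < Esme; Esme < Isla; Isla < Fred; Fred < Finn; Finn < Lior.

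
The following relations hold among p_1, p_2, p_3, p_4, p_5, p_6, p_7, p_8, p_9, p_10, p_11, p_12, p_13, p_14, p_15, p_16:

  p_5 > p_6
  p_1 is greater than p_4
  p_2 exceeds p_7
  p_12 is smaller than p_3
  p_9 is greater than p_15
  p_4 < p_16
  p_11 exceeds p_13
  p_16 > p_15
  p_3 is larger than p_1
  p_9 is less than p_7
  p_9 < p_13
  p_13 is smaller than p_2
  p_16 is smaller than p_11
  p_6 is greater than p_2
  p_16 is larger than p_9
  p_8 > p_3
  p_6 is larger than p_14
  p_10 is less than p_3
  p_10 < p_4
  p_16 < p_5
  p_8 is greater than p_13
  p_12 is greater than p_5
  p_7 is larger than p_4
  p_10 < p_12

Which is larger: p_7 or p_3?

p_3

p_7 < p_2 and p_2 < p_6 give p_7 < p_6.
With p_6 < p_5: p_7 < p_2 < p_6 < p_5.
With p_5 < p_12: p_7 < p_2 < p_6 < p_5 < p_12.
Then p_12 < p_3 extends the chain to p_3.
So p_7 < p_3; p_3 is the larger of the two.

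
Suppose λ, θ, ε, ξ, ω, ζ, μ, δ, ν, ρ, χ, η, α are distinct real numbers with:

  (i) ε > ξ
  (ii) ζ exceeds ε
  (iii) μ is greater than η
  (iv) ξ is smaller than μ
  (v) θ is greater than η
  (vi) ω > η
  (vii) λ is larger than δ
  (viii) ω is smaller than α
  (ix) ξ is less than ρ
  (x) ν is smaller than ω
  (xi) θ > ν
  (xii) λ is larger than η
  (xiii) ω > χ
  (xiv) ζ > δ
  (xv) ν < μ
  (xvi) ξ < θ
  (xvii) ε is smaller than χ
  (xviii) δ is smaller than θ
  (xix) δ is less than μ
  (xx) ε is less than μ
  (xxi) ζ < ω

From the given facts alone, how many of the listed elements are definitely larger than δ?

6

From δ the given relations immediately reach ζ, λ, μ, θ.
From those, ω — 5 in total.
From those, α — 6 in total.
No other element is forced above δ by the given relations, so the count is 6.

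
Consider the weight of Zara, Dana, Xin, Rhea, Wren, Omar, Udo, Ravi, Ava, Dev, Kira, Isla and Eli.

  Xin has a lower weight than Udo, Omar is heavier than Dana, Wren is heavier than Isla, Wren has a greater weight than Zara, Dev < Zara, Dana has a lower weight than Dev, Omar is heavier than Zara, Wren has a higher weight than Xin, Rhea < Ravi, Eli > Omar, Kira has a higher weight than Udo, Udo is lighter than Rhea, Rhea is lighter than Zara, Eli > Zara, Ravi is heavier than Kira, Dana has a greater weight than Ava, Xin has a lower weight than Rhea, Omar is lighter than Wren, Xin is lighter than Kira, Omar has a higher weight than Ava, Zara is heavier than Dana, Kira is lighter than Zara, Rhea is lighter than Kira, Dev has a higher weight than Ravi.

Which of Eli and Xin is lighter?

Xin < Udo and Udo < Rhea give Xin < Rhea.
Then Rhea < Kira extends the chain to Kira.
Then Kira < Ravi extends the chain to Ravi.
With Ravi < Dev: Xin < Udo < Rhea < Kira < Ravi < Dev.
With Dev < Zara: Xin < Udo < Rhea < Kira < Ravi < Dev < Zara.
With Zara < Omar: Xin < Udo < Rhea < Kira < Ravi < Dev < Zara < Omar.
With Omar < Eli: Xin < Udo < Rhea < Kira < Ravi < Dev < Zara < Omar < Eli.
So Xin < Eli; Xin is the lighter of the two.

Xin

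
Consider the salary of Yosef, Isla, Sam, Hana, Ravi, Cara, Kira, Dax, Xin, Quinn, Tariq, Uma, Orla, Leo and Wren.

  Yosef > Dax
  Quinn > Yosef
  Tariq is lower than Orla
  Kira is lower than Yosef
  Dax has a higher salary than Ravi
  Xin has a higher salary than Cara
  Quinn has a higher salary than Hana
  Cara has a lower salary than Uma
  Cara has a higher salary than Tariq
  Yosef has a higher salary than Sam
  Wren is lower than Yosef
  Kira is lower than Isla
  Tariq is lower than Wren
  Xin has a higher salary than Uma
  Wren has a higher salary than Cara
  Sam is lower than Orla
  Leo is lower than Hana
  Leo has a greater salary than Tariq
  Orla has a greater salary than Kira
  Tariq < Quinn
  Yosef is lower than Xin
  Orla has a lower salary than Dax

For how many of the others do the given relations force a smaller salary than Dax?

5

From Dax the given relations immediately reach Ravi, Orla.
From those, Tariq, Sam, Kira — 5 in total.
Nothing else is reachable below Dax; 5 in all.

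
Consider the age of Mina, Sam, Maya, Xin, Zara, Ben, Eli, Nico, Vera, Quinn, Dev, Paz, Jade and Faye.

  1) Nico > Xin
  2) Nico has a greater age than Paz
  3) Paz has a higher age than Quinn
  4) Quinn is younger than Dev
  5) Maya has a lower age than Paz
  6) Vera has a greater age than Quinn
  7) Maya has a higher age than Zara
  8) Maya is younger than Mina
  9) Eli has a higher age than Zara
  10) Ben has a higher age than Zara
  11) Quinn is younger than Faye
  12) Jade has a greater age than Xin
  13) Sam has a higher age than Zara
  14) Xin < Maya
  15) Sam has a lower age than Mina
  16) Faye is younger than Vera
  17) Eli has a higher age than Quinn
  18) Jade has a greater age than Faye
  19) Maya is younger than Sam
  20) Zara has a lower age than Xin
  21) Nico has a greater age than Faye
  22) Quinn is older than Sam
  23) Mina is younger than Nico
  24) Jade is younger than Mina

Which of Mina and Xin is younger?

The relevant relations are Xin < Maya; Maya < Sam; Sam < Quinn; Quinn < Faye; Faye < Jade; Jade < Mina.
Together: Xin < Maya < Sam < Quinn < Faye < Jade < Mina.
So Xin < Mina; Xin is the younger of the two.

Xin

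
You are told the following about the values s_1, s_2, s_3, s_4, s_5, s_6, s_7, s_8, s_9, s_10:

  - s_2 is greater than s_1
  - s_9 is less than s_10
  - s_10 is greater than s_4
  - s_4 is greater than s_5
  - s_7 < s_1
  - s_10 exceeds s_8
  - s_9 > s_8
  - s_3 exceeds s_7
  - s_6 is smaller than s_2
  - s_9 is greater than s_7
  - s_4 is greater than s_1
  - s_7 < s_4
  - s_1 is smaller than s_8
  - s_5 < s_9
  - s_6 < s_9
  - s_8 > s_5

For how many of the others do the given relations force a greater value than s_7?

Directly above s_7: s_1, s_4, s_3, s_9.
One step further: s_2, s_8, s_10 (7 so far).
Nothing else is reachable above s_7; 7 in all.

7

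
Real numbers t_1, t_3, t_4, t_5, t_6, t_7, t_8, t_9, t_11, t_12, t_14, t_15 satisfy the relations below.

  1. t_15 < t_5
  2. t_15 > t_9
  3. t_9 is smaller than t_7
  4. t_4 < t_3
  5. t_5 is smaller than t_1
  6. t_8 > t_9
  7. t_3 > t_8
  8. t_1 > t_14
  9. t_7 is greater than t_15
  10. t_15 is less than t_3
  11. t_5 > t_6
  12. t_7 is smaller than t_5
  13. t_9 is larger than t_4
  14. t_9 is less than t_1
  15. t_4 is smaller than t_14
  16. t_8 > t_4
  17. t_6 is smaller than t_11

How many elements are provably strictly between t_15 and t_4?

1

The relations place t_4 below t_15. An element lies strictly between them when it is forced above t_4 and also forced below t_15.
Above t_4: {t_9, t_8, t_7, t_5, t_14, t_1, t_3}. Below t_15: {t_9}.
Intersection: {t_9} — 1.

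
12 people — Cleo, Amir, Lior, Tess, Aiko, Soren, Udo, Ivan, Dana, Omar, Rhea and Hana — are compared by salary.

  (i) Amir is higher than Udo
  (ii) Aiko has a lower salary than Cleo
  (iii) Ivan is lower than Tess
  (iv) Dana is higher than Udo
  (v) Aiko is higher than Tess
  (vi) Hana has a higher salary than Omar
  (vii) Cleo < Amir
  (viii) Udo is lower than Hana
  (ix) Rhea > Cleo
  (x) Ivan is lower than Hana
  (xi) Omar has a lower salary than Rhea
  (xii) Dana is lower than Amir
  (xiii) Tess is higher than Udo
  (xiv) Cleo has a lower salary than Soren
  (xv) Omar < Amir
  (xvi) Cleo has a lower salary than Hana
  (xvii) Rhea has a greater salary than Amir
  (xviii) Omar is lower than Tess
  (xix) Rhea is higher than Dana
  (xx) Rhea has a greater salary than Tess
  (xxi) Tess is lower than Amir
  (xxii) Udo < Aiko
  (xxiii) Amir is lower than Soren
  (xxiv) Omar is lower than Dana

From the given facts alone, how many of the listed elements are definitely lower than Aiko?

Directly below Aiko: Udo, Tess.
One step further: Ivan, Omar (4 so far).
Nothing else is reachable below Aiko; 4 in all.

4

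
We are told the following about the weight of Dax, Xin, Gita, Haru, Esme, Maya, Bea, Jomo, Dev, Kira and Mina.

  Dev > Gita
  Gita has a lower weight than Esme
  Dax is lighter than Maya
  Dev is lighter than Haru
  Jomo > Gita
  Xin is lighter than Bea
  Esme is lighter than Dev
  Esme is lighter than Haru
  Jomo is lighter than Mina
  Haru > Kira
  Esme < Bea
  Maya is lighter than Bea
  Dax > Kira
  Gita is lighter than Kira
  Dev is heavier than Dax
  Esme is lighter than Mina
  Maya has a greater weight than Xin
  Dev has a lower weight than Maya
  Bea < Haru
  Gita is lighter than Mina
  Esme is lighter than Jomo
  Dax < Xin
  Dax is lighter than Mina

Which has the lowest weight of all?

Kira is not least since Gita < Kira; Esme is not least since Gita < Esme; Dax is not least since Kira < Dax; Dev is not least since Dax < Dev; Xin is not least since Dax < Xin; Jomo is not least since Gita < Jomo; Maya is not least since Dax < Maya; Bea is not least since Esme < Bea; Haru is not least since Dev < Haru; Mina is not least since Dax < Mina.
Only Gita has nothing below it, so Gita is the lowest weight.

Gita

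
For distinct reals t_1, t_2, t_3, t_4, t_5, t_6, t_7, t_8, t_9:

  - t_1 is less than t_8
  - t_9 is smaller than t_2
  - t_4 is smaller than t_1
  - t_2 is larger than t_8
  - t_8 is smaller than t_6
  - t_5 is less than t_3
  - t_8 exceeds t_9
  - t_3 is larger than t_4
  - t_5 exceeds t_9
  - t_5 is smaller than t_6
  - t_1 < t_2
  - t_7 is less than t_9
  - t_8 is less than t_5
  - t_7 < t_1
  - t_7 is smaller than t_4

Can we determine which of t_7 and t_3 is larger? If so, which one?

t_7 < t_9 < t_8 < t_5 < t_3, by transitivity through t_9, t_8, t_5.
So t_3 is larger.

t_3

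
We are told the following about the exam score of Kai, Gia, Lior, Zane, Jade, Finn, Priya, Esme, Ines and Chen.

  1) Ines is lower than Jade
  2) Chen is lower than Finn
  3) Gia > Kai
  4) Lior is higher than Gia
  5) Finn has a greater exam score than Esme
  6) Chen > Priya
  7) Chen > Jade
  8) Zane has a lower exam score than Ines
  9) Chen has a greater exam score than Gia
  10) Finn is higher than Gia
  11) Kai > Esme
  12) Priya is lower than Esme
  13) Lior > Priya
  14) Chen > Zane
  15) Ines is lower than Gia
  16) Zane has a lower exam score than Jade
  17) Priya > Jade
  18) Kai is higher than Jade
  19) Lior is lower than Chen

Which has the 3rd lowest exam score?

Chaining the given pairs: Zane < Ines < Jade < Priya < Esme < Kai < Gia < Lior < Chen < Finn.
Counting 3 from the smallest end gives Jade.

Jade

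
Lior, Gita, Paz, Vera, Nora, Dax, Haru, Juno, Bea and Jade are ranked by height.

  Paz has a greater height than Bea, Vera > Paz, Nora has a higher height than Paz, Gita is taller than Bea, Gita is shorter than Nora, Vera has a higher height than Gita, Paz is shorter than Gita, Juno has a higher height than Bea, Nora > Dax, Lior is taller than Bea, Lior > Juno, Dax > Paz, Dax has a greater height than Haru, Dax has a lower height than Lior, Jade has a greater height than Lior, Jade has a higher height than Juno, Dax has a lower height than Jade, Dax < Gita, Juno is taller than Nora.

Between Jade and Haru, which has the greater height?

Haru < Dax and Dax < Gita give Haru < Gita.
Then Gita < Nora extends the chain to Nora.
Then Nora < Juno extends the chain to Juno.
Then Juno < Lior extends the chain to Lior.
With Lior < Jade: Haru < Dax < Gita < Nora < Juno < Lior < Jade.
So Haru < Jade; Jade is the taller of the two.

Jade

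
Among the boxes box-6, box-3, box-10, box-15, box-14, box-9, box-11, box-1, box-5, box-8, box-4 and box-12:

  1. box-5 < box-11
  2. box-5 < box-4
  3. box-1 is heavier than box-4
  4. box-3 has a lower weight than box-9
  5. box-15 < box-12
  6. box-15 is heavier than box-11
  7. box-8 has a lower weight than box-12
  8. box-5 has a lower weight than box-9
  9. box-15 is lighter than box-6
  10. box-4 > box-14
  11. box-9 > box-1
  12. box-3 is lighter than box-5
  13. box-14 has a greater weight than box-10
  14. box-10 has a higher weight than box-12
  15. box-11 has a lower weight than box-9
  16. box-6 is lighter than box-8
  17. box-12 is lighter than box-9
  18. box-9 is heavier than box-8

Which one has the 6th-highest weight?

box-12

Piecing the relations together gives one ordering: box-3 < box-5 < box-11 < box-15 < box-6 < box-8 < box-12 < box-10 < box-14 < box-4 < box-1 < box-9.
Counting 6 from the largest end gives box-12.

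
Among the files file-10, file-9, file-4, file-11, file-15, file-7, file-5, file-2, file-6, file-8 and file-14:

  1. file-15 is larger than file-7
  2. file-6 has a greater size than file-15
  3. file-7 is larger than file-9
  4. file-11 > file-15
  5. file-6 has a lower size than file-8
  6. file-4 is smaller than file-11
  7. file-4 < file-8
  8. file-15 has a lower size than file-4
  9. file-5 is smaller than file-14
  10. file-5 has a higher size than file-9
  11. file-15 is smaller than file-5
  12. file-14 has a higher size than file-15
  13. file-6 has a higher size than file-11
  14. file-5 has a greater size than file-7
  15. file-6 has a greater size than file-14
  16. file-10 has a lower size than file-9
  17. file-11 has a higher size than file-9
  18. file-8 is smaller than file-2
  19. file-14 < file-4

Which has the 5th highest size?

The consecutive relations fix a unique order: file-10 < file-9 < file-7 < file-15 < file-5 < file-14 < file-4 < file-11 < file-6 < file-8 < file-2.
The 5th largest is file-4.

file-4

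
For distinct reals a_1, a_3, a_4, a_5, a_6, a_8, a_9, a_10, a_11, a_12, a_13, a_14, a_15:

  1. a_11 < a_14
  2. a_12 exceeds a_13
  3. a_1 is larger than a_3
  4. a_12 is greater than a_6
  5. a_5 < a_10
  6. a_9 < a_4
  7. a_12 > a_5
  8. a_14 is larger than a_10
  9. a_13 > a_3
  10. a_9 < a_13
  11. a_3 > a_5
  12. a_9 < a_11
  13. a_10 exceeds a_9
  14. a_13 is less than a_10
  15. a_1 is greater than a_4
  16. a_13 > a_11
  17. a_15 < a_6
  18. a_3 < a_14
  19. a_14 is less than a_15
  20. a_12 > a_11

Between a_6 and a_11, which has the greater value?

a_11 < a_13 and a_13 < a_10 give a_11 < a_10.
With a_10 < a_14: a_11 < a_13 < a_10 < a_14.
With a_14 < a_15: a_11 < a_13 < a_10 < a_14 < a_15.
Then a_15 < a_6 extends the chain to a_6.
So a_11 < a_6; a_6 is the larger of the two.

a_6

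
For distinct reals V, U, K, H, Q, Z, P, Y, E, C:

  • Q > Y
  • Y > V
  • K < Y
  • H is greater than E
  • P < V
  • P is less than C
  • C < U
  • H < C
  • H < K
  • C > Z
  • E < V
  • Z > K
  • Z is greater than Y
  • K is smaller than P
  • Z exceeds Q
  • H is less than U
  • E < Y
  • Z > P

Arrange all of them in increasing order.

The consecutive links are each given: E < H; H < K; K < P; P < V; V < Y; Y < Q; Q < Z; Z < C; C < U.

E < H < K < P < V < Y < Q < Z < C < U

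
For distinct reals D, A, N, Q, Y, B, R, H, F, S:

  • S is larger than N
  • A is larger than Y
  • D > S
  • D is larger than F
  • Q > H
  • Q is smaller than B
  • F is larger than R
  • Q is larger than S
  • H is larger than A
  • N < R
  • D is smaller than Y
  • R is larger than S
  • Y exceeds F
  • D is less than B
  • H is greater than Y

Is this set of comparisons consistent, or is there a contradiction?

Every relation is compatible with N < S < R < F < D < Y < A < H < Q < B; the set is consistent.

consistent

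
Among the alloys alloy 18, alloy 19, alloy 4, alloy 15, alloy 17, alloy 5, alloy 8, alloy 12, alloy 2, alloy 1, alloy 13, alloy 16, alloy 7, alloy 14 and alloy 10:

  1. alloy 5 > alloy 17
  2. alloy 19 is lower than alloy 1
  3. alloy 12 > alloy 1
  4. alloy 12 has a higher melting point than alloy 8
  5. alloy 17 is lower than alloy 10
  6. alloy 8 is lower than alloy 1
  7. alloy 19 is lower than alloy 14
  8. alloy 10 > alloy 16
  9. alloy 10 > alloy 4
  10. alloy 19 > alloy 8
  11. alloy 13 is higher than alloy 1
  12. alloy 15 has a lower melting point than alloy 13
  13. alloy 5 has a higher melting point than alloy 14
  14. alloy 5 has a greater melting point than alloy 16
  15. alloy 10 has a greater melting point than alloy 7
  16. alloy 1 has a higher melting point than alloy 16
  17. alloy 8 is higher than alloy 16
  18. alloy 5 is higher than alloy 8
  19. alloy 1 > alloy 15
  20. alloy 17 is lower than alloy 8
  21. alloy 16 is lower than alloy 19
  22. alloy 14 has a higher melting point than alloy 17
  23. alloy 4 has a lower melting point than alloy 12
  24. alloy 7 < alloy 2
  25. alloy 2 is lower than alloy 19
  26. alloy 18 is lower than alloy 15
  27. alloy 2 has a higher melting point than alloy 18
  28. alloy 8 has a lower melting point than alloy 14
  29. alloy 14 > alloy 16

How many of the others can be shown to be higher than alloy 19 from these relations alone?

5

The elements the relations force above alloy 19 are alloy 14, alloy 1, alloy 5, alloy 13, alloy 12 — no chain reaches any other.
That is 5.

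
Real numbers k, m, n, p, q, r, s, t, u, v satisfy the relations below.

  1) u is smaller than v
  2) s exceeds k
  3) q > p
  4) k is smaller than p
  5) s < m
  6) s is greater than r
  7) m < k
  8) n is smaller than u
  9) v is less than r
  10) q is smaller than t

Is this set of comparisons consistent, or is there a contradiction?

Chaining the given relations yields s < m < k, so s < k. But one relation states k < s. These cannot both hold.

inconsistent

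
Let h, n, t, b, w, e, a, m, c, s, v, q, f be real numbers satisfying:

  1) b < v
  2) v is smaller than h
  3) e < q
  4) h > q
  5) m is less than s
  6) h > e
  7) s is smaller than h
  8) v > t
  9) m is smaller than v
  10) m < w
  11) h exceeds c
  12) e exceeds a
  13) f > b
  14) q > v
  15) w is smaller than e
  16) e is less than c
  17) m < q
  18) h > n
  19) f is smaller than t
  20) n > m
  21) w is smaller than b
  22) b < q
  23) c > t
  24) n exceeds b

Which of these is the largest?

h

Chaining downward from h: directly below it, s, n, v, e, c, q; then m, w, b, t, a; then f.
That covers every other element, and nothing is given above h, so h is the largest.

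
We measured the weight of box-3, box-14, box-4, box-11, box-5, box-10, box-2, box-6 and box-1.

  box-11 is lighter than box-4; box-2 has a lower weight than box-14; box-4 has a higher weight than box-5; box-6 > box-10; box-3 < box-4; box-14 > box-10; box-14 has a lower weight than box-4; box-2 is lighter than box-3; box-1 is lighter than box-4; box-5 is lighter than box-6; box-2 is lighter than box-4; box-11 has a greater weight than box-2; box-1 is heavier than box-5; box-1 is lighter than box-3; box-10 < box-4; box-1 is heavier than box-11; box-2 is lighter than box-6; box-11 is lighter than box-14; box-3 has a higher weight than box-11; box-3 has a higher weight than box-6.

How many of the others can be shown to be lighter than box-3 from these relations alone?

6

From box-3 the given relations immediately reach box-2, box-11, box-1, box-6.
From those, box-5, box-10 — 6 in total.
No other element is forced below box-3 by the given relations, so the count is 6.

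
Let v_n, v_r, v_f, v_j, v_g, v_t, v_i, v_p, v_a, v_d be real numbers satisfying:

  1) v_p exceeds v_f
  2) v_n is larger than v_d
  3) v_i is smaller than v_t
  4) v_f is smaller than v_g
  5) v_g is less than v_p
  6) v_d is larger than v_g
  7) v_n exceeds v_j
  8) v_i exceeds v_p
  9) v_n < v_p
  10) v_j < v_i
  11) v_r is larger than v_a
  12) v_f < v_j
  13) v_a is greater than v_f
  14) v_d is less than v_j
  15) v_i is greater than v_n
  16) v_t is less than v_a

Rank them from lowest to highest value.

v_f < v_g < v_d < v_j < v_n < v_p < v_i < v_t < v_a < v_r

Nothing is placed below v_f, so it is least; from there v_f < v_g; v_g < v_d; v_d < v_j; v_j < v_n; v_n < v_p; v_p < v_i; v_i < v_t; v_t < v_a; v_a < v_r, each given directly.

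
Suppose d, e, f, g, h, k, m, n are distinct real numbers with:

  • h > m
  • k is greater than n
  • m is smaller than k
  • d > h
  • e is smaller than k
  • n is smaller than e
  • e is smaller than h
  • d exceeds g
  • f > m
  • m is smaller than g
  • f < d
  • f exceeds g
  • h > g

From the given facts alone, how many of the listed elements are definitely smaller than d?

From d the given relations immediately reach g, h, f.
From those, m, e — 5 in total.
From those, n — 6 in total.
Nothing else is reachable below d; 6 in all.

6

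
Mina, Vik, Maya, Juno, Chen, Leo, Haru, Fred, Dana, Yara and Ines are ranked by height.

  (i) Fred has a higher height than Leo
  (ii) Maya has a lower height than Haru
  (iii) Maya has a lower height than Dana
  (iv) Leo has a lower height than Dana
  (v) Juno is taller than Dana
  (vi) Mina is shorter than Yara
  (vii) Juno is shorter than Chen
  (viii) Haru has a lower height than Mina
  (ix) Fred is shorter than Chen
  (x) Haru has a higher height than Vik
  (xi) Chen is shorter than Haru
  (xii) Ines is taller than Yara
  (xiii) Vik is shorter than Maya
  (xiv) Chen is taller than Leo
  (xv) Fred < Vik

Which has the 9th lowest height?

Mina

Chaining the given pairs: Leo < Fred < Vik < Maya < Dana < Juno < Chen < Haru < Mina < Yara < Ines.
The 9th smallest is Mina.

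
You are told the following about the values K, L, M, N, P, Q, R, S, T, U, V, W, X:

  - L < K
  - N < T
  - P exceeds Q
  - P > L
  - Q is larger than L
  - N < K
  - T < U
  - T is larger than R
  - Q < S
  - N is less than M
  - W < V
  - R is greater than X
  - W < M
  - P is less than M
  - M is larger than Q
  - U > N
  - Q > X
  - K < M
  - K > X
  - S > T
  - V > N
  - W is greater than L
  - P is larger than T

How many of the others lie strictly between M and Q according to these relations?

Chaining upward from Q reaches: P, S.
Chaining downward from M reaches: X, R, N, L, T, P, K, W.
Strictly between Q and M are those in both lists: P — 1 element.

1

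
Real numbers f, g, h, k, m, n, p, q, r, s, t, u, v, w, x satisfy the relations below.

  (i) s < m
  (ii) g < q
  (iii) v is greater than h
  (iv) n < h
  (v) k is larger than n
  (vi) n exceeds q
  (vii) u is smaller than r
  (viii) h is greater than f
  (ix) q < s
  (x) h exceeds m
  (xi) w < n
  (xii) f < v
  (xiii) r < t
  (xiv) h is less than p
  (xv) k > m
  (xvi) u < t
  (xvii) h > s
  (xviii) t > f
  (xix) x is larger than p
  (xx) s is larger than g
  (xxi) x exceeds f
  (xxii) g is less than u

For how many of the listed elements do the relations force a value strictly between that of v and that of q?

4

The relations place q below v. An element lies strictly between them when it is forced above q and also forced below v.
Above q: {s, m, n, h, p, x, k}. Below v: {g, f, s, m, w, n, h}.
Intersection: {s, m, n, h} — 4.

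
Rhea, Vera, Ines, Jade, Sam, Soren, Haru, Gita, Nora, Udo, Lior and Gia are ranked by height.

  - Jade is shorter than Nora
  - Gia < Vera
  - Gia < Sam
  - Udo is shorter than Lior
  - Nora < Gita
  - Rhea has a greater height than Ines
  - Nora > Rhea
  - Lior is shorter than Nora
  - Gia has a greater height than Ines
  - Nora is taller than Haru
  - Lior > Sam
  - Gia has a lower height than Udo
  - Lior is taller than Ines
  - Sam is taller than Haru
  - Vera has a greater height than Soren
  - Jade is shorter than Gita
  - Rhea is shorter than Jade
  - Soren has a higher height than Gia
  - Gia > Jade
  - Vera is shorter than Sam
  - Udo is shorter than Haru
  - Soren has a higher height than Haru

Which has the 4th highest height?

Piecing the relations together gives one ordering: Ines < Rhea < Jade < Gia < Udo < Haru < Soren < Vera < Sam < Lior < Nora < Gita.
The 4th largest is Sam.

Sam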